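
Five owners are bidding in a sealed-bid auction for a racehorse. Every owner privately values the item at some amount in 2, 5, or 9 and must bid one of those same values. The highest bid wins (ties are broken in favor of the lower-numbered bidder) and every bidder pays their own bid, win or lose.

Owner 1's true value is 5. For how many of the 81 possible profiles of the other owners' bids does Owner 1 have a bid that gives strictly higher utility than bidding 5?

Others bid (2, 2, 2, 2): truth gives 0; bid 2 gives 3 > 0. Violating.
Others bid (2, 2, 2, 9): truth gives -5; bid 2 gives -2 > -5. Violating.
Others bid (2, 2, 5, 9): truth gives -5; bid 2 gives -2 > -5. Violating.
Others bid (2, 2, 9, 2): truth gives -5; bid 2 gives -2 > -5. Violating.
Others bid (2, 2, 2, 5): truth gives 0; no alternative beats it.
Others bid (2, 2, 5, 2): truth gives 0; no alternative beats it.
(Checking all 81 profiles: 66 have a profitable deviation, 15 do not.)

66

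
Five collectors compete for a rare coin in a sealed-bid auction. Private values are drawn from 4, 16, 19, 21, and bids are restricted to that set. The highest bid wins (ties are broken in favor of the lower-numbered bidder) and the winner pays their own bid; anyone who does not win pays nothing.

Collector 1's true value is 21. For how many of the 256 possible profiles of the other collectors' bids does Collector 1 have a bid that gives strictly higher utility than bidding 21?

Others bid (4, 4, 4, 4): truth gives 0; bid 4 gives 17 > 0. Violating.
Others bid (4, 4, 4, 16): truth gives 0; bid 16 gives 5 > 0. Violating.
Others bid (4, 4, 4, 19): truth gives 0; bid 19 gives 2 > 0. Violating.
Others bid (4, 4, 16, 4): truth gives 0; bid 16 gives 5 > 0. Violating.
Others bid (4, 4, 4, 21): truth gives 0; no alternative beats it.
Others bid (4, 4, 16, 21): truth gives 0; no alternative beats it.
(Checking all 256 profiles: 81 have a profitable deviation, 175 do not.)

81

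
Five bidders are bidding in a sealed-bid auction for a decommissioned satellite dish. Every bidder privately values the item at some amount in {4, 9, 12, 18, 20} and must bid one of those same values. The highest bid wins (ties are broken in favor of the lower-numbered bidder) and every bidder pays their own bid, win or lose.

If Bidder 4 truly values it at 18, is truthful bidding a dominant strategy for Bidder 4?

No

Consider the case where Bidder 1 bids 4, Bidder 2 bids 4, Bidder 3 bids 4 and Bidder 5 bids 4.
Truthful bid 18: wins, pays 18, utility 18 - 18 = 0.
Bid 9 instead: wins, pays 9, utility 18 - 9 = 9.
Since 9 > 0, bidding 9 is strictly better here, so truthful bidding is not dominant.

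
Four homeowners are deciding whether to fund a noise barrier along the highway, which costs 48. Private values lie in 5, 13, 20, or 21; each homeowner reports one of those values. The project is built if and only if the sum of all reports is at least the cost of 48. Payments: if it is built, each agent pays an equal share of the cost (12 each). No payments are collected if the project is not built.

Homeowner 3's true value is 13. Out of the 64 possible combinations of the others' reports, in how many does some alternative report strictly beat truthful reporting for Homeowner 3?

Others report (5, 5, 20): truth gives 0; report 20 gives 1 > 0. Violating.
Others report (5, 5, 21): truth gives 0; report 20 gives 1 > 0. Violating.
Others report (5, 13, 13): truth gives 0; report 20 gives 1 > 0. Violating.
Others report (5, 20, 5): truth gives 0; report 20 gives 1 > 0. Violating.
Others report (5, 5, 5): truth gives 0; no alternative beats it.
Others report (5, 5, 13): truth gives 0; no alternative beats it.
(Checking all 64 profiles: 9 have a profitable deviation, 55 do not.)

9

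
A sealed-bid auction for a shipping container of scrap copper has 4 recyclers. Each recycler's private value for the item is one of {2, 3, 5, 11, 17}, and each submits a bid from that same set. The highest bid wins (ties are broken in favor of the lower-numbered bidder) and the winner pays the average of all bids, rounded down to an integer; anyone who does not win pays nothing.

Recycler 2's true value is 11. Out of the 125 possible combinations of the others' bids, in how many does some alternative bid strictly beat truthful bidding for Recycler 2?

Others bid (2, 2, 2): truth gives 7; bid 3 gives 9 > 7. Violating.
Others bid (2, 2, 3): truth gives 7; bid 3 gives 9 > 7. Violating.
Others bid (2, 2, 5): truth gives 6; bid 5 gives 8 > 6. Violating.
Others bid (2, 2, 17): truth gives 0; bid 17 gives 2 > 0. Violating.
Others bid (2, 2, 11): truth gives 5; no alternative beats it.
Others bid (2, 3, 11): truth gives 5; no alternative beats it.
(Checking all 125 profiles: 47 have a profitable deviation, 78 do not.)

47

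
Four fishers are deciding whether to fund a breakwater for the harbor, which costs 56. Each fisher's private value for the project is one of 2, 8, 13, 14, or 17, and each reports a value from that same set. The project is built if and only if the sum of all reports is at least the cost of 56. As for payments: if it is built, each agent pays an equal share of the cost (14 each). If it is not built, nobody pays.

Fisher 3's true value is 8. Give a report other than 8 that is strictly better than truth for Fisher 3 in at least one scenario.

Suppose Fisher 1 reports 14, Fisher 2 reports 17 and Fisher 4 reports 17.
Report 8: project built, pays 14, utility 8 - 14 = -6.
Report 2: project not built, utility 0.
So reporting 2 beats truth here (0 > -6).

2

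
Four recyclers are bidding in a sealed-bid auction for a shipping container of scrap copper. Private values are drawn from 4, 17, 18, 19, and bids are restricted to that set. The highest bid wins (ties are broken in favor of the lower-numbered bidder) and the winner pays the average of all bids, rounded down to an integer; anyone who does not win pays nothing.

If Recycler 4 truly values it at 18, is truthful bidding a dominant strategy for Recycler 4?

No

Consider the case where Recycler 1 bids 4, Recycler 2 bids 4 and Recycler 3 bids 18.
Truthful bid 18: loses, pays 0, utility 0.
Bid 19 instead: wins, pays 11, utility 18 - 11 = 7.
Since 7 > 0, bidding 19 is strictly better here, so truthful bidding is not dominant.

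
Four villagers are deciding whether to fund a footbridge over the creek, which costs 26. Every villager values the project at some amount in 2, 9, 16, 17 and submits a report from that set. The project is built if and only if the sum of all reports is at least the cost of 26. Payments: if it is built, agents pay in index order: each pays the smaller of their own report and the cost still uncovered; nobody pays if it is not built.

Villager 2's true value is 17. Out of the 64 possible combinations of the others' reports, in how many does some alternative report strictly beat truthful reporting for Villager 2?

Others report (2, 2, 9): truth gives 0; report 16 gives 1 > 0. Violating.
Others report (2, 2, 16): truth gives 0; report 9 gives 8 > 0. Violating.
Others report (2, 2, 17): truth gives 0; report 9 gives 8 > 0. Violating.
Others report (2, 9, 2): truth gives 0; report 16 gives 1 > 0. Violating.
Others report (2, 2, 2): truth gives 0; no alternative beats it.
Others report (17, 2, 2): truth gives 8; no alternative beats it.
(Checking all 64 profiles: 62 have a profitable deviation, 2 do not.)

62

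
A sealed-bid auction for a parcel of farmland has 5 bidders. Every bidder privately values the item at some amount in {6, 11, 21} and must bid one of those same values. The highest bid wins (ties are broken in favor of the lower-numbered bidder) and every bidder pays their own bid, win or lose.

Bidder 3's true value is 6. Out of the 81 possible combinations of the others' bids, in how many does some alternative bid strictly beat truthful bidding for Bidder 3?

Others bid (6, 6, 6, 6): truth gives -6; bid 11 gives -5 > -6. Violating.
Others bid (6, 6, 6, 11): truth gives -6; bid 11 gives -5 > -6. Violating.
Others bid (6, 6, 11, 6): truth gives -6; bid 11 gives -5 > -6. Violating.
Others bid (6, 6, 11, 11): truth gives -6; bid 11 gives -5 > -6. Violating.
Others bid (6, 6, 6, 21): truth gives -6; no alternative beats it.
Others bid (6, 6, 11, 21): truth gives -6; no alternative beats it.
(Checking all 81 profiles: 4 have a profitable deviation, 77 do not.)

4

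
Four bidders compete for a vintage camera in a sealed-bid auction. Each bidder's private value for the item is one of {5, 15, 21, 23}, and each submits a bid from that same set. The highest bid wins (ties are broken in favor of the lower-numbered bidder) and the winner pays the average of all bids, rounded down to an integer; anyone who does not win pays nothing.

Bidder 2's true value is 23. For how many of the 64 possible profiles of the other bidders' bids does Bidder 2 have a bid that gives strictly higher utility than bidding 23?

11

Others bid (5, 5, 5): truth gives 14; bid 15 gives 16 > 14. Violating.
Others bid (5, 5, 15): truth gives 11; bid 15 gives 13 > 11. Violating.
Others bid (5, 15, 5): truth gives 11; bid 15 gives 13 > 11. Violating.
Others bid (5, 15, 15): truth gives 9; bid 15 gives 11 > 9. Violating.
Others bid (5, 5, 21): truth gives 10; no alternative beats it.
Others bid (5, 5, 23): truth gives 9; no alternative beats it.
(Checking all 64 profiles: 11 have a profitable deviation, 53 do not.)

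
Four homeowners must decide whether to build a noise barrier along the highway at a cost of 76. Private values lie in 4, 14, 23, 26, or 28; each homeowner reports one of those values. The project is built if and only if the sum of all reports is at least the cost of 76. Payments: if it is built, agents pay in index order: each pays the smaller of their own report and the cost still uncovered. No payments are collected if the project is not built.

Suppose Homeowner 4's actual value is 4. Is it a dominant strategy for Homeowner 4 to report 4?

Check each profile of the others' reports and compare truth against every alternative report.
Others report (14, 23, 26): truth gives 0, best alternative gives -9.
Others report (14, 26, 23): truth gives 0, best alternative gives -9.
Others report (23, 14, 26): truth gives 0, best alternative gives -9.
Others report (23, 26, 14): truth gives 0, best alternative gives -9.
Others report (26, 14, 23): truth gives 0, best alternative gives -9.
Others report (26, 23, 14): truth gives 0, best alternative gives -9.
(Remaining 119 profiles checked similarly; truth is weakly best in each.)
In every case the truthful report is at least as good as any alternative, so it is a dominant strategy.

Yes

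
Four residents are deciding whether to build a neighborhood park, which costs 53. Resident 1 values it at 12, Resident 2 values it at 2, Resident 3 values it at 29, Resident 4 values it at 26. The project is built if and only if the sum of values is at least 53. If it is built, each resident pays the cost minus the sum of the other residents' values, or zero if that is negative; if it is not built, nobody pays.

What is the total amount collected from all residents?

Total value 69 ≥ cost 53, so it is built.
Resident 1: others sum to 57; max(0, 53 - 57) = 0.
Resident 2: others sum to 67; max(0, 53 - 67) = 0.
Resident 3: others sum to 40; max(0, 53 - 40) = 13.
Resident 4: others sum to 43; max(0, 53 - 43) = 10.
Total collected = 0 + 0 + 13 + 10 = 23.

23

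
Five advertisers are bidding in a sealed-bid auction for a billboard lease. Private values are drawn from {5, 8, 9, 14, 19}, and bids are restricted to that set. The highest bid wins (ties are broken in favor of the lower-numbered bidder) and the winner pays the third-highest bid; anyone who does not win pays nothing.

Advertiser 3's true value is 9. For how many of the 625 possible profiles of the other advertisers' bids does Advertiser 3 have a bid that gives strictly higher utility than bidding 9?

Others bid (5, 5, 5, 14): truth gives 0; bid 14 gives 4 > 0. Violating.
Others bid (5, 5, 5, 19): truth gives 0; bid 19 gives 4 > 0. Violating.
Others bid (5, 5, 8, 14): truth gives 0; bid 14 gives 1 > 0. Violating.
Others bid (5, 5, 8, 19): truth gives 0; bid 19 gives 1 > 0. Violating.
Others bid (5, 5, 5, 5): truth gives 4; no alternative beats it.
Others bid (5, 5, 5, 8): truth gives 4; no alternative beats it.
(Checking all 625 profiles: 64 have a profitable deviation, 561 do not.)

64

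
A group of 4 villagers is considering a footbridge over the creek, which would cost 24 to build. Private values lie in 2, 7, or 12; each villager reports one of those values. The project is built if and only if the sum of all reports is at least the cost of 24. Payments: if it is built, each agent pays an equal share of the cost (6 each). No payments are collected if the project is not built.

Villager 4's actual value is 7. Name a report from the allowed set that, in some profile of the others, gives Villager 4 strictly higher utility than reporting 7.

Suppose Villager 1 reports 2, Villager 2 reports 2 and Villager 3 reports 12.
Report 7: project not built, utility 0.
Report 12: project built, pays 6, utility 7 - 6 = 1.
So reporting 12 beats truth here (1 > 0).

12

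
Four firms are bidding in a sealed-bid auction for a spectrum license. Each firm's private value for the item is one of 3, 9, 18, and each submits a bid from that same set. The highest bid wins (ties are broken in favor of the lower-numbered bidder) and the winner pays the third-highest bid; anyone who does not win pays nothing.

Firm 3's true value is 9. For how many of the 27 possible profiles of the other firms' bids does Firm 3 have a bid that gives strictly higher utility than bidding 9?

Others bid (3, 3, 18): truth gives 0; bid 18 gives 6 > 0. Violating.
Others bid (3, 9, 3): truth gives 0; bid 18 gives 6 > 0. Violating.
Others bid (9, 3, 3): truth gives 0; bid 18 gives 6 > 0. Violating.
Others bid (3, 3, 3): truth gives 6; no alternative beats it.
Others bid (3, 3, 9): truth gives 6; no alternative beats it.
(Checking all 27 profiles: 3 have a profitable deviation, 24 do not.)

3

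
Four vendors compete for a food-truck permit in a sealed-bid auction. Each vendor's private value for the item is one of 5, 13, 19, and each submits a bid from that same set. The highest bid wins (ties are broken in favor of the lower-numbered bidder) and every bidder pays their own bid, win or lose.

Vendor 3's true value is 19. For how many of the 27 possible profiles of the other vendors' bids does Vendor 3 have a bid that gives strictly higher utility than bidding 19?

Others bid (5, 5, 5): truth gives 0; bid 13 gives 6 > 0. Violating.
Others bid (5, 5, 13): truth gives 0; bid 13 gives 6 > 0. Violating.
Others bid (5, 19, 5): truth gives -19; bid 5 gives -5 > -19. Violating.
Others bid (5, 19, 13): truth gives -19; bid 5 gives -5 > -19. Violating.
Others bid (5, 5, 19): truth gives 0; no alternative beats it.
Others bid (5, 13, 5): truth gives 0; no alternative beats it.
(Checking all 27 profiles: 17 have a profitable deviation, 10 do not.)

17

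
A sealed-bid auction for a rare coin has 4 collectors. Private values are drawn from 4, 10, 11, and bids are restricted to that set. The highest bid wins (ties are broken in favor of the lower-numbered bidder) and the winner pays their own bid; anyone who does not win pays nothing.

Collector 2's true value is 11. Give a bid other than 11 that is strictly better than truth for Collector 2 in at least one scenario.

Suppose Collector 1 bids 4, Collector 3 bids 4 and Collector 4 bids 4.
Bid 11: wins, pays 11, utility 11 - 11 = 0.
Bid 10: wins, pays 10, utility 11 - 10 = 1.
So bidding 10 beats truth here (1 > 0).

10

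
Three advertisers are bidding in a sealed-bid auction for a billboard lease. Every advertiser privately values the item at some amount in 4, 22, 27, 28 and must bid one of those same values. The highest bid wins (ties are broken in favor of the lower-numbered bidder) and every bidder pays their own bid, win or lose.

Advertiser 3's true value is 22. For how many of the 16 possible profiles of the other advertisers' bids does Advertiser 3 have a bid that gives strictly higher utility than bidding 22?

Others bid (4, 22): truth gives -22; bid 4 gives -4 > -22. Violating.
Others bid (4, 27): truth gives -22; bid 4 gives -4 > -22. Violating.
Others bid (4, 28): truth gives -22; bid 4 gives -4 > -22. Violating.
Others bid (22, 4): truth gives -22; bid 4 gives -4 > -22. Violating.
Others bid (4, 4): truth gives 0; no alternative beats it.
(Checking all 16 profiles: 15 have a profitable deviation, 1 does not.)

15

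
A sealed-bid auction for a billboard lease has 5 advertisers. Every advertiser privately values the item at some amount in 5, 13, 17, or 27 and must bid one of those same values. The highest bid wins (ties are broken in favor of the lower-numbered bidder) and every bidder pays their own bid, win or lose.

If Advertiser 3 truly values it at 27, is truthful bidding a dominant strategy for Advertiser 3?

No

Consider the case where Advertiser 1 bids 5, Advertiser 2 bids 5, Advertiser 4 bids 5 and Advertiser 5 bids 5.
Truthful bid 27: wins, pays 27, utility 27 - 27 = 0.
Bid 13 instead: wins, pays 13, utility 27 - 13 = 14.
Since 14 > 0, bidding 13 is strictly better here, so truthful bidding is not dominant.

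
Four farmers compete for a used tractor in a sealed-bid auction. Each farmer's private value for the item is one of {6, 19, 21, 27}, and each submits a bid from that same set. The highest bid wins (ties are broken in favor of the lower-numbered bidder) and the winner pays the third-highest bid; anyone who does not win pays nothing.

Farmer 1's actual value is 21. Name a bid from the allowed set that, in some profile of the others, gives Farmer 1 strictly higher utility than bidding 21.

27

Suppose Farmer 2 bids 6, Farmer 3 bids 6 and Farmer 4 bids 27.
Bid 21: loses, pays 0, utility 0.
Bid 27: wins, pays 6, utility 21 - 6 = 15.
So bidding 27 beats truth here (15 > 0).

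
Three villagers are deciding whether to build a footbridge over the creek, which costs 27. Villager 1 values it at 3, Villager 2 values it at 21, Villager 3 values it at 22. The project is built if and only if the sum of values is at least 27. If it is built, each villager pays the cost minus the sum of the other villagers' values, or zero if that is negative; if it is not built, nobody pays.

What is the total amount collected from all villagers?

Total value 46 ≥ cost 27, so it is built.
Villager 1: others sum to 43; max(0, 27 - 43) = 0.
Villager 2: others sum to 25; max(0, 27 - 25) = 2.
Villager 3: others sum to 24; max(0, 27 - 24) = 3.
Total collected = 0 + 2 + 3 = 5.

5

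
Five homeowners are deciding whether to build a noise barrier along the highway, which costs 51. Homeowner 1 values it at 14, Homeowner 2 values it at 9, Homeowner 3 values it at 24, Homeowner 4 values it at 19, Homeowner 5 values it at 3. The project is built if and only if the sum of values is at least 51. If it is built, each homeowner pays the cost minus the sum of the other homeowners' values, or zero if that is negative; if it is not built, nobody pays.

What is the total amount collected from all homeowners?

7

Total value 69 ≥ cost 51, so it is built.
Homeowner 1: others sum to 55; max(0, 51 - 55) = 0.
Homeowner 2: others sum to 60; max(0, 51 - 60) = 0.
Homeowner 3: others sum to 45; max(0, 51 - 45) = 6.
Homeowner 4: others sum to 50; max(0, 51 - 50) = 1.
Homeowner 5: others sum to 66; max(0, 51 - 66) = 0.
Total collected = 0 + 0 + 6 + 1 + 0 = 7.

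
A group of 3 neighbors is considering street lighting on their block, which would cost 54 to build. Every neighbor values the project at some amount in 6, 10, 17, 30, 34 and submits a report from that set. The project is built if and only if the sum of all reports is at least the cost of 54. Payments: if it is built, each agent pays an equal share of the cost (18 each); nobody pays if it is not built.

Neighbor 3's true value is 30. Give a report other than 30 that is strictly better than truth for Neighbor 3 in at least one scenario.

34

Suppose Neighbor 1 reports 6 and Neighbor 2 reports 17.
Report 30: project not built, utility 0.
Report 34: project built, pays 18, utility 30 - 18 = 12.
So reporting 34 beats truth here (12 > 0).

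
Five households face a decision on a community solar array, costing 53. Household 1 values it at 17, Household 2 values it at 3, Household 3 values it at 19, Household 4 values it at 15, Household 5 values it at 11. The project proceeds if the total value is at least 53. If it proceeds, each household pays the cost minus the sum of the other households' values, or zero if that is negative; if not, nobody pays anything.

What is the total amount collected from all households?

15

Total value 65 ≥ cost 53, so it is built.
Household 1: others sum to 48; max(0, 53 - 48) = 5.
Household 2: others sum to 62; max(0, 53 - 62) = 0.
Household 3: others sum to 46; max(0, 53 - 46) = 7.
Household 4: others sum to 50; max(0, 53 - 50) = 3.
Household 5: others sum to 54; max(0, 53 - 54) = 0.
Total collected = 5 + 0 + 7 + 3 + 0 = 15.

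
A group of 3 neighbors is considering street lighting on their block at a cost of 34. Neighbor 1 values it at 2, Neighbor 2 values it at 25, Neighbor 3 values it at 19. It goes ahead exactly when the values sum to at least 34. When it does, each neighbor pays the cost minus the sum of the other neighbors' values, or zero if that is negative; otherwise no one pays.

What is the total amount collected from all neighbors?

Total value 46 ≥ cost 34, so it is built.
Neighbor 1: others sum to 44; max(0, 34 - 44) = 0.
Neighbor 2: others sum to 21; max(0, 34 - 21) = 13.
Neighbor 3: others sum to 27; max(0, 34 - 27) = 7.
Total collected = 0 + 13 + 7 = 20.

20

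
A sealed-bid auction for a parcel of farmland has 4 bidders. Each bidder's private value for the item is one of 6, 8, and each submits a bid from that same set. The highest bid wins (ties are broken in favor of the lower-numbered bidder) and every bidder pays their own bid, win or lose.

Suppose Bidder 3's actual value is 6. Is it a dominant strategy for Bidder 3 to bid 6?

Consider the case where Bidder 1 bids 6, Bidder 2 bids 6 and Bidder 4 bids 6.
Truthful bid 6: loses but pays 6, utility -6.
Bid 8 instead: wins, pays 8, utility 6 - 8 = -2.
Since -2 > -6, bidding 8 is strictly better here, so truthful bidding is not dominant.

No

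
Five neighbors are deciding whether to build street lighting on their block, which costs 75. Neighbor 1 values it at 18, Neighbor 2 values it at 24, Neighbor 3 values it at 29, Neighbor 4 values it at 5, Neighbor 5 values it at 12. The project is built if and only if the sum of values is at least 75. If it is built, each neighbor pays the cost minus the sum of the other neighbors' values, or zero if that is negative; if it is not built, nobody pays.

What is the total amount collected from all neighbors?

32

Total value 88 ≥ cost 75, so it is built.
Neighbor 1: others sum to 70; max(0, 75 - 70) = 5.
Neighbor 2: others sum to 64; max(0, 75 - 64) = 11.
Neighbor 3: others sum to 59; max(0, 75 - 59) = 16.
Neighbor 4: others sum to 83; max(0, 75 - 83) = 0.
Neighbor 5: others sum to 76; max(0, 75 - 76) = 0.
Total collected = 5 + 11 + 16 + 0 + 0 = 32.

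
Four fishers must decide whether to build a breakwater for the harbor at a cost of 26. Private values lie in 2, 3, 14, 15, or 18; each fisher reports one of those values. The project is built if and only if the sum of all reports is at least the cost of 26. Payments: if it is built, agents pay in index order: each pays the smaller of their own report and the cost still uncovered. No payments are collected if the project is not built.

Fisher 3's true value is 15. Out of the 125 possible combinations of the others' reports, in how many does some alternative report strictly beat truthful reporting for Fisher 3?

54

Others report (2, 2, 14): truth gives 0; report 14 gives 1 > 0. Violating.
Others report (2, 2, 15): truth gives 0; report 14 gives 1 > 0. Violating.
Others report (2, 2, 18): truth gives 0; report 14 gives 1 > 0. Violating.
Others report (2, 3, 14): truth gives 0; report 14 gives 1 > 0. Violating.
Others report (2, 2, 2): truth gives 0; no alternative beats it.
Others report (2, 2, 3): truth gives 0; no alternative beats it.
(Checking all 125 profiles: 54 have a profitable deviation, 71 do not.)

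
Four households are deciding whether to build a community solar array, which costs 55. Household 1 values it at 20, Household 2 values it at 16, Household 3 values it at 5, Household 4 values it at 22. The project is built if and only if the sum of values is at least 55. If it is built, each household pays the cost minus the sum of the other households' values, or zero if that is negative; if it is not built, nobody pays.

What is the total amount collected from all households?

Total value 63 ≥ cost 55, so it is built.
Household 1: others sum to 43; max(0, 55 - 43) = 12.
Household 2: others sum to 47; max(0, 55 - 47) = 8.
Household 3: others sum to 58; max(0, 55 - 58) = 0.
Household 4: others sum to 41; max(0, 55 - 41) = 14.
Total collected = 12 + 8 + 0 + 14 = 34.

34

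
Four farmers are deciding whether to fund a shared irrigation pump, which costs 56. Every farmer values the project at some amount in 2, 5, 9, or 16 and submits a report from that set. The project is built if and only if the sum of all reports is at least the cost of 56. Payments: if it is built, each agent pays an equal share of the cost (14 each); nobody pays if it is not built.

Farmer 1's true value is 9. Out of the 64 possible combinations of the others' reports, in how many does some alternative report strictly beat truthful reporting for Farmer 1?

1

Others report (16, 16, 16): truth gives -5; report 2 gives 0 > -5. Violating.
Others report (2, 2, 2): truth gives 0; no alternative beats it.
Others report (2, 2, 5): truth gives 0; no alternative beats it.
(Checking all 64 profiles: 1 has a profitable deviation, 63 do not.)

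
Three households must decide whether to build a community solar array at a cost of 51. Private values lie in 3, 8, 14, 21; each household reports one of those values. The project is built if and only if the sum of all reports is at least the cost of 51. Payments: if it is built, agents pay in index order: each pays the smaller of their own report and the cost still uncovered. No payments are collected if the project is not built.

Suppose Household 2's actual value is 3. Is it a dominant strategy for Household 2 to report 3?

Check each profile of the others' reports and compare truth against every alternative report.
Others report (3, 3): truth gives 0, best alternative gives 0.
Others report (3, 8): truth gives 0, best alternative gives 0.
Others report (3, 14): truth gives 0, best alternative gives 0.
Others report (3, 21): truth gives 0, best alternative gives 0.
Others report (8, 3): truth gives 0, best alternative gives 0.
Others report (8, 8): truth gives 0, best alternative gives 0.
(Remaining 10 profiles checked similarly; truth is weakly best in each.)
In every case the truthful report is at least as good as any alternative, so it is a dominant strategy.

Yes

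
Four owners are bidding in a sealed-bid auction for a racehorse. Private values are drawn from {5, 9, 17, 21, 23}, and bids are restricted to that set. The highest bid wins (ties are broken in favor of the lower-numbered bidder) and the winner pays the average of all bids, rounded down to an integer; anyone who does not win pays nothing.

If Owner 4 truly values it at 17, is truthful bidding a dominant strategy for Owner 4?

No

Consider the case where Owner 1 bids 5, Owner 2 bids 5 and Owner 3 bids 5.
Truthful bid 17: wins, pays 8, utility 17 - 8 = 9.
Bid 9 instead: wins, pays 6, utility 17 - 6 = 11.
Since 11 > 9, bidding 9 is strictly better here, so truthful bidding is not dominant.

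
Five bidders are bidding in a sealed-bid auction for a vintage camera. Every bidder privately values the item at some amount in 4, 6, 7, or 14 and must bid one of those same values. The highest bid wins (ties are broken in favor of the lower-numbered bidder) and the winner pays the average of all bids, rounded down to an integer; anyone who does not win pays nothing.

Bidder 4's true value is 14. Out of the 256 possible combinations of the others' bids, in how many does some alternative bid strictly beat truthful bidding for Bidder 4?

24

Others bid (4, 4, 4, 4): truth gives 8; bid 6 gives 10 > 8. Violating.
Others bid (4, 4, 4, 6): truth gives 8; bid 6 gives 10 > 8. Violating.
Others bid (4, 4, 4, 7): truth gives 8; bid 7 gives 9 > 8. Violating.
Others bid (4, 4, 6, 4): truth gives 8; bid 7 gives 9 > 8. Violating.
Others bid (4, 4, 4, 14): truth gives 6; no alternative beats it.
Others bid (4, 4, 6, 14): truth gives 6; no alternative beats it.
(Checking all 256 profiles: 24 have a profitable deviation, 232 do not.)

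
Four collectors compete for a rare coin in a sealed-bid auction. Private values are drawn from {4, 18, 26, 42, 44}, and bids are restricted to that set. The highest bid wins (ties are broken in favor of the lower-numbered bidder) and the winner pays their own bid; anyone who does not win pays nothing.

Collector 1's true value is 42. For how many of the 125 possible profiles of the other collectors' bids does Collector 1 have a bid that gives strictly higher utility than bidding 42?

Others bid (4, 4, 4): truth gives 0; bid 4 gives 38 > 0. Violating.
Others bid (4, 4, 18): truth gives 0; bid 18 gives 24 > 0. Violating.
Others bid (4, 4, 26): truth gives 0; bid 26 gives 16 > 0. Violating.
Others bid (4, 18, 4): truth gives 0; bid 18 gives 24 > 0. Violating.
Others bid (4, 4, 42): truth gives 0; no alternative beats it.
Others bid (4, 4, 44): truth gives 0; no alternative beats it.
(Checking all 125 profiles: 27 have a profitable deviation, 98 do not.)

27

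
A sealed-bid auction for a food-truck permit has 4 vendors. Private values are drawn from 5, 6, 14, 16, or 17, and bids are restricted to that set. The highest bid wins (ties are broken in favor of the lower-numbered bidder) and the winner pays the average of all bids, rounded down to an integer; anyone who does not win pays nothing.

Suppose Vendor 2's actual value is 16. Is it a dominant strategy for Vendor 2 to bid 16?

Consider the case where Vendor 1 bids 5, Vendor 3 bids 5 and Vendor 4 bids 5.
Truthful bid 16: wins, pays 7, utility 16 - 7 = 9.
Bid 6 instead: wins, pays 5, utility 16 - 5 = 11.
Since 11 > 9, bidding 6 is strictly better here, so truthful bidding is not dominant.

No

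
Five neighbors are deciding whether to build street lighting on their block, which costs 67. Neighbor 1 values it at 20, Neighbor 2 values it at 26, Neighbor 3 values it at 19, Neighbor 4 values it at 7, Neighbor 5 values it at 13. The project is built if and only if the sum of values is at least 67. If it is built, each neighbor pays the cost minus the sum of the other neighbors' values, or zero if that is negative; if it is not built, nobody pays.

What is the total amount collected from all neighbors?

Total value 85 ≥ cost 67, so it is built.
Neighbor 1: others sum to 65; max(0, 67 - 65) = 2.
Neighbor 2: others sum to 59; max(0, 67 - 59) = 8.
Neighbor 3: others sum to 66; max(0, 67 - 66) = 1.
Neighbor 4: others sum to 78; max(0, 67 - 78) = 0.
Neighbor 5: others sum to 72; max(0, 67 - 72) = 0.
Total collected = 2 + 8 + 1 + 0 + 0 = 11.

11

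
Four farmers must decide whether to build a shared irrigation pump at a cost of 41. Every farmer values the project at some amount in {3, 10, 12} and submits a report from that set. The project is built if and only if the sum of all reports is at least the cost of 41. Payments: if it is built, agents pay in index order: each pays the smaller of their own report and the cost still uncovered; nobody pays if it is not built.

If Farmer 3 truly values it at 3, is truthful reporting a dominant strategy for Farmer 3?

Check each profile of the others' reports and compare truth against every alternative report.
Others report (10, 10, 12): truth gives 0, best alternative gives -7.
Others report (10, 12, 10): truth gives 0, best alternative gives -7.
Others report (10, 12, 12): truth gives 0, best alternative gives -7.
Others report (12, 10, 10): truth gives 0, best alternative gives -7.
Others report (12, 10, 12): truth gives 0, best alternative gives -7.
Others report (12, 12, 10): truth gives 0, best alternative gives -7.
(Remaining 21 profiles checked similarly; truth is weakly best in each.)
In every case the truthful report is at least as good as any alternative, so it is a dominant strategy.

Yes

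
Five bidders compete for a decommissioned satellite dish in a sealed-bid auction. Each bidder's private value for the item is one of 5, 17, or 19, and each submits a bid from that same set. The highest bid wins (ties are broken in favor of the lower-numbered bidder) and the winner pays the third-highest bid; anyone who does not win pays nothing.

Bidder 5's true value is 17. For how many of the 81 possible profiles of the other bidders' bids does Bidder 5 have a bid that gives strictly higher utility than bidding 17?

4

Others bid (5, 5, 5, 17): truth gives 0; bid 19 gives 12 > 0. Violating.
Others bid (5, 5, 17, 5): truth gives 0; bid 19 gives 12 > 0. Violating.
Others bid (5, 17, 5, 5): truth gives 0; bid 19 gives 12 > 0. Violating.
Others bid (17, 5, 5, 5): truth gives 0; bid 19 gives 12 > 0. Violating.
Others bid (5, 5, 5, 5): truth gives 12; no alternative beats it.
Others bid (5, 5, 5, 19): truth gives 0; no alternative beats it.
(Checking all 81 profiles: 4 have a profitable deviation, 77 do not.)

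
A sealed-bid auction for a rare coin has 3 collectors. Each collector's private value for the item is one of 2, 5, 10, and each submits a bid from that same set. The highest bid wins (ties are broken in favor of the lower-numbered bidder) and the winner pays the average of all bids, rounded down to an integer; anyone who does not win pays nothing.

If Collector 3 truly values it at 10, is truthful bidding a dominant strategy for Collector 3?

Consider the case where Collector 1 bids 2 and Collector 2 bids 2.
Truthful bid 10: wins, pays 4, utility 10 - 4 = 6.
Bid 5 instead: wins, pays 3, utility 10 - 3 = 7.
Since 7 > 6, bidding 5 is strictly better here, so truthful bidding is not dominant.

No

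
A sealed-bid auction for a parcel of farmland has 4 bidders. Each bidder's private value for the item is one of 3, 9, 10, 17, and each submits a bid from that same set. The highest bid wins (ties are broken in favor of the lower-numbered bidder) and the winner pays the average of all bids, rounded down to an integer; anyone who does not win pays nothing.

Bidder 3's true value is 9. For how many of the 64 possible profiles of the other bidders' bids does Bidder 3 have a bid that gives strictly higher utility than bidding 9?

10

Others bid (3, 3, 10): truth gives 0; bid 10 gives 3 > 0. Violating.
Others bid (3, 9, 3): truth gives 0; bid 10 gives 3 > 0. Violating.
Others bid (3, 9, 9): truth gives 0; bid 10 gives 2 > 0. Violating.
Others bid (3, 9, 10): truth gives 0; bid 10 gives 1 > 0. Violating.
Others bid (3, 3, 3): truth gives 5; no alternative beats it.
Others bid (3, 3, 9): truth gives 3; no alternative beats it.
(Checking all 64 profiles: 10 have a profitable deviation, 54 do not.)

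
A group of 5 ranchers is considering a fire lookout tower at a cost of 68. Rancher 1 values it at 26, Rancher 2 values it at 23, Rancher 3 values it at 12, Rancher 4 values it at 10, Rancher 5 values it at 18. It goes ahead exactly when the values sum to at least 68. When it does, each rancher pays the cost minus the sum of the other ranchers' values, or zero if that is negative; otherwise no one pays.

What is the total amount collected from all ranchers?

7

Total value 89 ≥ cost 68, so it is built.
Rancher 1: others sum to 63; max(0, 68 - 63) = 5.
Rancher 2: others sum to 66; max(0, 68 - 66) = 2.
Rancher 3: others sum to 77; max(0, 68 - 77) = 0.
Rancher 4: others sum to 79; max(0, 68 - 79) = 0.
Rancher 5: others sum to 71; max(0, 68 - 71) = 0.
Total collected = 5 + 2 + 0 + 0 + 0 = 7.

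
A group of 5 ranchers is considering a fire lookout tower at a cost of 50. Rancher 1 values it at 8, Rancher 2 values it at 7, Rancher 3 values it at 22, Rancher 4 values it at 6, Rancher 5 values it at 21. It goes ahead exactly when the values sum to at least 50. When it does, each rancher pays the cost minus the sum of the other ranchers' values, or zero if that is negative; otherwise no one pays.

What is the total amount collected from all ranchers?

15

Total value 64 ≥ cost 50, so it is built.
Rancher 1: others sum to 56; max(0, 50 - 56) = 0.
Rancher 2: others sum to 57; max(0, 50 - 57) = 0.
Rancher 3: others sum to 42; max(0, 50 - 42) = 8.
Rancher 4: others sum to 58; max(0, 50 - 58) = 0.
Rancher 5: others sum to 43; max(0, 50 - 43) = 7.
Total collected = 0 + 0 + 8 + 0 + 7 = 15.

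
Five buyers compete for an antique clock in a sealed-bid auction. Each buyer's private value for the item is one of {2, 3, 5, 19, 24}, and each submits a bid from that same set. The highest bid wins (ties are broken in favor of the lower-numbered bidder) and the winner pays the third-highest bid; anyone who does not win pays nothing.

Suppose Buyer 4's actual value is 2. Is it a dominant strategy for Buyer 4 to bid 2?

Check each profile of the others' bids and compare truth against every alternative bid.
Others bid (2, 2, 2, 2): truth gives 0, best alternative gives 0.
Others bid (2, 2, 2, 3): truth gives 0, best alternative gives 0.
Others bid (2, 2, 2, 5): truth gives 0, best alternative gives 0.
Others bid (2, 2, 2, 19): truth gives 0, best alternative gives 0.
Others bid (2, 2, 2, 24): truth gives 0, best alternative gives 0.
Others bid (2, 2, 3, 2): truth gives 0, best alternative gives 0.
(Remaining 619 profiles checked similarly; truth is weakly best in each.)
In every case the truthful bid is at least as good as any alternative, so it is a dominant strategy.

Yes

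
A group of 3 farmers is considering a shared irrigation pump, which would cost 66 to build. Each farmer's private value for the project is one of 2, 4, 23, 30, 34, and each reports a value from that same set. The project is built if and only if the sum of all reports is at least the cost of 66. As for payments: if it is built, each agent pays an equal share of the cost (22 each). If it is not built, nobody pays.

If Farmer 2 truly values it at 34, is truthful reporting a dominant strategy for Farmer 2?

Yes

Check each profile of the others' reports and compare truth against every alternative report.
Others report (2, 30): truth gives 12, best alternative gives 0.
Others report (4, 30): truth gives 12, best alternative gives 0.
Others report (30, 2): truth gives 12, best alternative gives 0.
Others report (30, 4): truth gives 12, best alternative gives 0.
Others report (2, 34): truth gives 12, best alternative gives 12.
Others report (4, 34): truth gives 12, best alternative gives 12.
(Remaining 19 profiles checked similarly; truth is weakly best in each.)
In every case the truthful report is at least as good as any alternative, so it is a dominant strategy.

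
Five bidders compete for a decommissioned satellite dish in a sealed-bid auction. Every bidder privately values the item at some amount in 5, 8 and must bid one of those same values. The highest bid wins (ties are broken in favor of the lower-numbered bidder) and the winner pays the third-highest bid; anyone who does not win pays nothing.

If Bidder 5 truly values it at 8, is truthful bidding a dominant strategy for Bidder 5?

Check each profile of the others' bids and compare truth against every alternative bid.
Others bid (5, 5, 5, 5): truth gives 3, best alternative gives 0.
Others bid (5, 5, 5, 8): truth gives 0, best alternative gives 0.
Others bid (5, 5, 8, 5): truth gives 0, best alternative gives 0.
Others bid (5, 5, 8, 8): truth gives 0, best alternative gives 0.
Others bid (5, 8, 5, 5): truth gives 0, best alternative gives 0.
Others bid (5, 8, 5, 8): truth gives 0, best alternative gives 0.
(Remaining 10 profiles checked similarly; truth is weakly best in each.)
In every case the truthful bid is at least as good as any alternative, so it is a dominant strategy.

Yes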